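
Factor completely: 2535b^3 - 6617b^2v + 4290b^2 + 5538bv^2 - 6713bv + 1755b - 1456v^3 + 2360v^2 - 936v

Group: 15b(169b^2 - 351bv + 286b + 182v^2 - 295v + 117) - 8v(169b^2 - 351bv + 286b + 182v^2 - 295v + 117); both groups contain (169b^2 - 351bv + 286b + 182v^2 - 295v + 117), so (15b - 8v) is a factor with cofactor 169b^2 - 351bv + 286b + 182v^2 - 295v + 117.
The cofactor groups again: 169b^2 - 351bv + 286b + 182v^2 - 295v + 117 = 13b(13b - 13v + 9) + (-14v + 13)(13b - 13v + 9); both groups contain (13b - 13v + 9), giving (13b - 14v + 13)(13b - 13v + 9).

(13b - 13v + 9)(13b - 14v + 13)(15b - 8v)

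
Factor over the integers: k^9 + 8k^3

k^3(k^2 + 2)(k^4 - 2k^2 + 4)

Pull out the common factor k^3, leaving k^6 + 8.
Recognize a sum of cubes with the parts 2 and k^2.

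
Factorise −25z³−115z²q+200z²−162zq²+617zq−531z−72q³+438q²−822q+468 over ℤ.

Group: 5z(−5z²−17zq+28z−12q²+49q−39) + (6q−12)(−5z²−17zq+28z−12q²+49q−39); both groups contain (−5z²−17zq+28z−12q²+49q−39), so (5z+6q−12) is a factor with cofactor −5z²−17zq+28z−12q²+49q−39.
The cofactor groups again: −5z²−17zq+28z−12q²+49q−39 = −z(5z+12q−13) + (−q+3)(5z+12q−13); both groups contain (5z+12q−13), giving −(z+q−3)(5z+12q−13).

−(5z+12q−13)(5z+6q−12)(z+q−3)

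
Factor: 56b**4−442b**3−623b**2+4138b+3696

Testing divisors of the constant over divisors of the leading coefficient, b = −11/4 is a root, so (4b+11) is a factor; dividing leaves 14b**3−149b**2+254b+336.
Continuing, b = 8 is a root, giving the factor (b−8) and quotient 14b**2−37b−42.
The remaining quadratic factors as (7b+6)(2b−7).

(2b−7)(4b+11)(7b+6)(b−8)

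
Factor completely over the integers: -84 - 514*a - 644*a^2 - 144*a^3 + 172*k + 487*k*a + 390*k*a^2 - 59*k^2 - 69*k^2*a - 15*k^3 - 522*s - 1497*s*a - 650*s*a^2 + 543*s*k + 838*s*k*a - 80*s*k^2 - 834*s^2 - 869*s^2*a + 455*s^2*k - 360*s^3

Group: 9*s*(-40*s^2 + 55*s*k - 61*s*a - 66*s - 15*k^2 + 51*k*a + 31*k - 18*a^2 - 67*a - 14) + (k + 8*a + 6)*(-40*s^2 + 55*s*k - 61*s*a - 66*s - 15*k^2 + 51*k*a + 31*k - 18*a^2 - 67*a - 14); both groups contain (-40*s^2 + 55*s*k - 61*s*a - 66*s - 15*k^2 + 51*k*a + 31*k - 18*a^2 - 67*a - 14), so (9*s + k + 8*a + 6) is a factor with cofactor -40*s^2 + 55*s*k - 61*s*a - 66*s - 15*k^2 + 51*k*a + 31*k - 18*a^2 - 67*a - 14.
The cofactor groups again: -40*s^2 + 55*s*k - 61*s*a - 66*s - 15*k^2 + 51*k*a + 31*k - 18*a^2 - 67*a - 14 = -8*s*(5*s - 5*k + 2*a + 7) + (3*k - 9*a - 2)*(5*s - 5*k + 2*a + 7); both groups contain (5*s - 5*k + 2*a + 7), giving -(8*s - 3*k + 9*a + 2)*(5*s - 5*k + 2*a + 7).

-(5*s - 5*k + 2*a + 7)*(9*s + k + 8*a + 6)*(8*s - 3*k + 9*a + 2)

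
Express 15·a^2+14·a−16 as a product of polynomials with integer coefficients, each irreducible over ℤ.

Need a pair with product 15·(−16) = −240 and sum 14: that's 24 and −10.
Split the middle term: 15·a^2+24·a − 10·a−16 = 3·a·(5·a+8) − 2·(5·a+8).

(3·a−2)·(5·a+8)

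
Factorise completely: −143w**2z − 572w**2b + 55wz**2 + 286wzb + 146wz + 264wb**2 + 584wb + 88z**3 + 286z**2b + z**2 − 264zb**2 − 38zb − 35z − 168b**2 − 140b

−(13w + 8z − 6b − 5)(11w − 11z − 7)(z + 4b)

Group: 13w(−11wz − 44wb + 11z**2 + 44zb + 7z + 28b) + (8z − 6b − 5)(−11wz − 44wb + 11z**2 + 44zb + 7z + 28b); both groups contain (−11wz − 44wb + 11z**2 + 44zb + 7z + 28b), so (13w + 8z − 6b − 5) is a factor with cofactor −11wz − 44wb + 11z**2 + 44zb + 7z + 28b.
The cofactor groups again: −11wz − 44wb + 11z**2 + 44zb + 7z + 28b = −z(11w − 11z − 7) − 4b(11w − 11z − 7); both groups contain (11w − 11z − 7), giving −(z + 4b)(11w − 11z − 7).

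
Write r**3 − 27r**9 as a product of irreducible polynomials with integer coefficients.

−r**3(3r**2 − 1)(9r**4 + 3r**2 + 1)

Every term has a factor of r**3; factoring it out leaves −27r**6 + 1.
Recognize a difference of cubes with the parts 1 and 3r**2.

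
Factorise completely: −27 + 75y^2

3(5y + 3)(5y − 3)

Pull out the common factor 3; 25y^2 − 9 is a difference of squares.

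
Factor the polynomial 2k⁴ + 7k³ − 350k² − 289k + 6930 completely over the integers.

Among the possible rational roots, k = −14 is a root, so (k + 14) divides it; the quotient is 2k³ − 21k² − 56k + 495.
Then k = −5 is a root, so (k + 5) is a factor; dividing leaves 2k² − 31k + 99.
The remaining quadratic factors as (2k − 9)(k − 11).

(2k − 9)(k + 14)(k + 5)(k − 11)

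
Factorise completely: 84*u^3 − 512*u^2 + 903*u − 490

(2*u − 7)*(6*u − 7)*(7*u − 10)

By the rational root theorem, u = 7/2 is a root, giving the factor (2*u − 7) and quotient 42*u^2 − 109*u + 70.
The remaining quadratic factors as (7*u − 10)(6*u − 7).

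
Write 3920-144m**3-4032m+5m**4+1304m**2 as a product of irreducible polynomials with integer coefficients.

(5m-14)(m-10)(m-14)(m-2)

Trying the rational-root candidates, m = 14/5 is a root, so (5m-14) divides it; the quotient is m**3-26m**2+188m-280.
Then m = 14 is a root, so (m-14) divides it; the quotient is m**2-12m+20.
The remaining quadratic factors as (m-10)(m-2).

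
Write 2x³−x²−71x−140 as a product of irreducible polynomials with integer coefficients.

(2x+5)(x+4)(x−7)

Testing divisors of the constant over divisors of the leading coefficient, x = 7 is a root, giving the factor (x−7) and quotient 2x²+13x+20.
The remaining quadratic factors as (2x+5)(x+4).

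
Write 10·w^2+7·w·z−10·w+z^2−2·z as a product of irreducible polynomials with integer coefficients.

Group: 5·w·(2·w+z−2) + z·(2·w+z−2); both groups contain (2·w+z−2).

(2·w+z−2)·(5·w+z)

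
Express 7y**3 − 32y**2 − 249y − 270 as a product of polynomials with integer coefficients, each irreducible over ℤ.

(7y + 10)(y + 3)(y − 9)

Among the possible rational roots, y = −3 is a root, so (y + 3) divides it; the quotient is 7y**2 − 53y − 90.
The remaining quadratic factors as (7y + 10)(y − 9).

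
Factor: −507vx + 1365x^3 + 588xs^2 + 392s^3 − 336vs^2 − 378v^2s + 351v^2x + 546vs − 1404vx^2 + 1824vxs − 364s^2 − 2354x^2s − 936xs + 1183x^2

(13x − 14s)(3v − 7x − 2s)(9v − 15x + 14s − 13)

Group: 13x(27v^2 − 108vx + 24vs − 39v + 105x^2 − 68xs + 91x − 28s^2 + 26s) − 14s(27v^2 − 108vx + 24vs − 39v + 105x^2 − 68xs + 91x − 28s^2 + 26s); both groups contain (27v^2 − 108vx + 24vs − 39v + 105x^2 − 68xs + 91x − 28s^2 + 26s), so (13x − 14s) is a factor with cofactor 27v^2 − 108vx + 24vs − 39v + 105x^2 − 68xs + 91x − 28s^2 + 26s.
The cofactor groups again: 27v^2 − 108vx + 24vs − 39v + 105x^2 − 68xs + 91x − 28s^2 + 26s = 9v(3v − 7x − 2s) + (−15x + 14s − 13)(3v − 7x − 2s); both groups contain (3v − 7x − 2s), giving (9v − 15x + 14s − 13)(3v − 7x − 2s).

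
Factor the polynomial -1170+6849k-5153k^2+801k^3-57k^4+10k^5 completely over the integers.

(2k-3)(5k-1)(k-5)(k^2+k+78)

Trying the rational-root candidates, k = 5 is a root, giving the factor (k-5) and quotient 10k^4-7k^3+766k^2-1323k+234.
Continuing, k = 1/5 is a root, giving the factor (5k-1) and quotient 2k^3-k^2+153k-234.
Continuing, k = 3/2 is a root, so (2k-3) divides it; the quotient is k^2+k+78.
The quadratic k^2+k+78 has discriminant -311 < 0 and is irreducible over ℤ.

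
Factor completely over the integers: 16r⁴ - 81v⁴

(2r + 3v)(2r - 3v)(4r² + 9v²)

Difference of squares twice: with A = 2r and B = 3v, A⁴ − B⁴ = (A² − B²)(A² + B²), and A² − B² factors again.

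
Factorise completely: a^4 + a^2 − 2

(a + 1)(a − 1)(a^2 + 2)

Substitute u = a^2 to get a quadratic in u, then factor.
a^2 + 2 is irreducible over ℤ (always positive, so no real roots).
a^2 − 1 is a difference of squares.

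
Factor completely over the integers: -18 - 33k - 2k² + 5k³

(5k + 3)(k + 2)(k - 3)

Among the possible rational roots, k = -3/5 is a root, giving the factor (5k + 3) and quotient k² - k - 6.
The remaining quadratic factors as (k + 2)(k - 3).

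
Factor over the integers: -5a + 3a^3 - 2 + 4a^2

(3a + 1)(a + 2)(a - 1)

Trying the rational-root candidates, a = -2 is a root, giving the factor (a + 2) and quotient 3a^2 - 2a - 1.
The remaining quadratic factors as (a - 1)(3a + 1).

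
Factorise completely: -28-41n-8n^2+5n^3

(5n+7)(n+1)(n-4)

Among the possible rational roots, n = 4 is a root, so (n-4) is a factor; dividing leaves 5n^2+12n+7.
The remaining quadratic factors as (n+1)(5n+7).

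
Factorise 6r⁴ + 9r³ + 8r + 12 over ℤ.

Group as (6r⁴ + 8r) + (9r³ + 12) = 2r(3r³ + 4) + 3(3r³ + 4).
Both groups share the factor (3r³ + 4).

(2r + 3)(3r³ + 4)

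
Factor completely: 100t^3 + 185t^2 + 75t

Pull out the common factor 5t, then factor the remaining trinomial.

5t(4t + 5)(5t + 3)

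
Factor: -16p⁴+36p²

-4p²(2p+3)(2p-3)

Factor out 4p² first: what remains is -4p²+9.
Recognize a difference of squares with the parts 3 and 2p.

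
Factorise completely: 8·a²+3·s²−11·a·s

Group: 8·a·(a−s) − 3·s·(a−s); both groups contain (a−s).

(8·a−3·s)·(a−s)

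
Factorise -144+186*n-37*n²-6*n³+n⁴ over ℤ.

(n+6)*(n-1)*(n-3)*(n-8)

Testing divisors of the constant over divisors of the leading coefficient, n = 1 is a root, so (n-1) divides it; the quotient is n³-5*n²-42*n+144.
Then n = -6 is a root, so (n+6) is a factor; dividing leaves n²-11*n+24.
The remaining quadratic factors as (n-8)(n-3).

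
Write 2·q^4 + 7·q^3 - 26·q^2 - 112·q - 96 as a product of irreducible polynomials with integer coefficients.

Trying the rational-root candidates, q = -4 is a root, so (q + 4) divides it; the quotient is 2·q^3 - q^2 - 22·q - 24.
Then q = -2 is a root, so (q + 2) is a factor; dividing leaves 2·q^2 - 5·q - 12.
The remaining quadratic factors as (2·q + 3)(q - 4).

(2·q + 3)·(q + 2)·(q + 4)·(q - 4)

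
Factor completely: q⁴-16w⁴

Write as (q²)² − (4w²)², then factor q²-4w² once more.

(q+2w)(q-2w)(q²+4w²)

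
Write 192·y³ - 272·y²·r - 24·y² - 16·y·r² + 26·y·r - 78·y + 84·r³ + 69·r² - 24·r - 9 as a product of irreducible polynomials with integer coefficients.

(4·y - 3·r - 3)·(6·y - 7·r + 3)·(8·y + 4·r + 1)

Group: 8·y·(24·y² - 46·y·r - 6·y + 21·r² + 12·r - 9) + (4·r + 1)·(24·y² - 46·y·r - 6·y + 21·r² + 12·r - 9); both groups contain (24·y² - 46·y·r - 6·y + 21·r² + 12·r - 9), so (8·y + 4·r + 1) is a factor with cofactor 24·y² - 46·y·r - 6·y + 21·r² + 12·r - 9.
The cofactor groups again: 24·y² - 46·y·r - 6·y + 21·r² + 12·r - 9 = 6·y·(4·y - 3·r - 3) + (-7·r + 3)·(4·y - 3·r - 3); both groups contain (4·y - 3·r - 3), giving (6·y - 7·r + 3)·(4·y - 3·r - 3).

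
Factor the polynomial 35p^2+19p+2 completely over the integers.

(5p+2)(7p+1)

Need a pair with product 35·2 = 70 and sum 19: that's 5 and 14.
Split the middle term: 35p^2+5p + 14p+2 = 5p(7p+1) + 2(7p+1).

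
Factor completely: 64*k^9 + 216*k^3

Factor out 8*k^3 first: what remains is 8*k^6 + 27.
Recognize a sum of cubes with the parts 3 and 2*k^2.

8*k^3*(2*k^2 + 3)*(4*k^4 - 6*k^2 + 9)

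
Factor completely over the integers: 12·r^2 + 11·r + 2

(3·r + 2)·(4·r + 1)

Need a pair with product 12·2 = 24 and sum 11: that's 8 and 3.
Split the middle term: 12·r^2 + 8·r + 3·r + 2 = 4·r·(3·r + 2) + (3·r + 2).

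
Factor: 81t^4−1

(3t)⁴ − (1)⁴ = ((3t)² − (1)²)((3t)² + (1)²); the first factor splits again, the second (9t^2+1) is irreducible.

(3t+1)(3t−1)(9t^2+1)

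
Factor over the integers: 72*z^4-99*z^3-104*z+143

Group as (72*z^4-104*z) + (-99*z^3+143) = 8*z*(9*z^3-13) - 11*(9*z^3-13).
Both groups share the factor (9*z^3-13).

(8*z-11)*(9*z^3-13)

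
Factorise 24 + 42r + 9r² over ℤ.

3(3r + 2)(r + 4)

Pull out the common factor 3, then factor the remaining trinomial.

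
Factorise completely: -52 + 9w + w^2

Two integers with product -52 and sum 9 are -4 and 13.

(w + 13)(w - 4)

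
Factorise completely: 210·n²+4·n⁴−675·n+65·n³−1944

(4·n+9)·(n+8)·(n+9)·(n−3)

Trying the rational-root candidates, n = −9/4 is a root, so (4·n+9) is a factor; dividing leaves n³+14·n²+21·n−216.
Next, n = 3 is a root, so (n−3) divides it; the quotient is n²+17·n+72.
The remaining quadratic factors as (n+9)(n+8).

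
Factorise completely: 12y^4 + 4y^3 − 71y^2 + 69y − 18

By the rational root theorem, y = 2/3 is a root, so (3y − 2) divides it; the quotient is 4y^3 + 4y^2 − 21y + 9.
Then y = 3/2 is a root, so (2y − 3) is a factor; dividing leaves 2y^2 + 5y − 3.
The remaining quadratic factors as (2y − 1)(y + 3).

(2y − 1)(2y − 3)(3y − 2)(y + 3)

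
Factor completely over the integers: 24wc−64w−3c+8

Group as (24wc−64w) + (−3c+8) = 8w(3c−8) − (3c−8).
Both groups share the factor (3c−8).

(3c−8)(8w−1)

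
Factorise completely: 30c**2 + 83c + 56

Need a pair with product 30·56 = 1680 and sum 83: that's 35 and 48.
Split the middle term: 30c**2 + 35c + 48c + 56 = 5c(6c + 7) + 8(6c + 7).

(5c + 8)(6c + 7)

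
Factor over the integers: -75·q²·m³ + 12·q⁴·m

Every term has a factor of 3·q²·m. Then 4·q² - 25·m² = (2·q)² − (5·m)².

3·m·q²·(2·q - 5·m)·(2·q + 5·m)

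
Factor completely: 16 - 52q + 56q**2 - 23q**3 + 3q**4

By the rational root theorem, q = 2/3 is a root, so (3q - 2) divides it; the quotient is q**3 - 7q**2 + 14q - 8.
Next, q = 2 is a root, so (q - 2) is a factor; dividing leaves q**2 - 5q + 4.
The remaining quadratic factors as (q - 4)(q - 1).

(3q - 2)(q - 1)(q - 2)(q - 4)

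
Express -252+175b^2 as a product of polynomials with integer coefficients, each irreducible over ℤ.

Factor out 7, leaving 25b^2-36, which is a difference of two squares.

7(5b+6)(5b-6)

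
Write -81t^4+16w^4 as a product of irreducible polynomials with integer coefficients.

Write as (4w^2)² − (9t^2)², then factor 4w^2-9t^2 once more.

(2w-3t)(2w+3t)(4w^2+9t^2)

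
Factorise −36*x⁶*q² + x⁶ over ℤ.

Pull out the common factor x⁶, leaving −36*q² + 1.
Recognize a difference of squares with the parts 1 and 6*q.

−x⁶*(6*q + 1)*(6*q − 1)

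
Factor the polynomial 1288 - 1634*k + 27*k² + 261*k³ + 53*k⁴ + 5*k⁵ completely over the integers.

(5*k - 7)*(k + 4)*(k - 1)*(k² + 9*k + 46)

Among the possible rational roots, k = -4 is a root, giving the factor (k + 4) and quotient 5*k⁴ + 33*k³ + 129*k² - 489*k + 322.
Continuing, k = 1 is a root, so (k - 1) is a factor; dividing leaves 5*k³ + 38*k² + 167*k - 322.
Continuing, k = 7/5 is a root, giving the factor (5*k - 7) and quotient k² + 9*k + 46.
The quadratic k² + 9*k + 46 has discriminant -103 < 0 and is irreducible over ℤ.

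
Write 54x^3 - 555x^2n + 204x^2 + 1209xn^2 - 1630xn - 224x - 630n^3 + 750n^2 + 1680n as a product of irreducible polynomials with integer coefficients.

(2x - 15n)(3x - 6n + 14)(9x - 7n - 8)

Group: 2x(27x^2 - 75xn + 102x + 42n^2 - 50n - 112) - 15n(27x^2 - 75xn + 102x + 42n^2 - 50n - 112); both groups contain (27x^2 - 75xn + 102x + 42n^2 - 50n - 112), so (2x - 15n) is a factor with cofactor 27x^2 - 75xn + 102x + 42n^2 - 50n - 112.
The cofactor groups again: 27x^2 - 75xn + 102x + 42n^2 - 50n - 112 = 3x(9x - 7n - 8) + (-6n + 14)(9x - 7n - 8); both groups contain (9x - 7n - 8), giving (3x - 6n + 14)(9x - 7n - 8).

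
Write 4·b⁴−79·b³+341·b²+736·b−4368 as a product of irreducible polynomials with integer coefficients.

Testing divisors of the constant over divisors of the leading coefficient, b = 12 is a root, so (b−12) divides it; the quotient is 4·b³−31·b²−31·b+364.
Continuing, b = 7 is a root, so (b−7) divides it; the quotient is 4·b²−3·b−52.
The remaining quadratic factors as (4·b+13)(b−4).

(4·b+13)·(b−12)·(b−4)·(b−7)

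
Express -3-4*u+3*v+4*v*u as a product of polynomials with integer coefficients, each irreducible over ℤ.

Group as (4*v*u+3*v) + (-4*u-3) = v*(4*u+3) - (4*u+3).
Both groups share the factor (4*u+3).

(4*u+3)*(v-1)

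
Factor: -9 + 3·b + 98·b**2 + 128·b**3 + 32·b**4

By the rational root theorem, b = -1/2 is a root, giving the factor (2·b + 1) and quotient 16·b**3 + 56·b**2 + 21·b - 9.
Then b = -3/4 is a root, so (4·b + 3) is a factor; dividing leaves 4·b**2 + 11·b - 3.
The remaining quadratic factors as (4·b - 1)(b + 3).

(2·b + 1)·(4·b + 3)·(4·b - 1)·(b + 3)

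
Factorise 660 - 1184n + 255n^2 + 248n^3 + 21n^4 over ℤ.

By the rational root theorem, n = 1 is a root, so (n - 1) is a factor; dividing leaves 21n^3 + 269n^2 + 524n - 660.
Next, n = 6/7 is a root, so (7n - 6) is a factor; dividing leaves 3n^2 + 41n + 110.
The remaining quadratic factors as (n + 10)(3n + 11).

(3n + 11)(7n - 6)(n + 10)(n - 1)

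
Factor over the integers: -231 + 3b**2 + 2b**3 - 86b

(2b + 11)(b + 3)(b - 7)

By the rational root theorem, b = -3 is a root, so (b + 3) divides it; the quotient is 2b**2 - 3b - 77.
The remaining quadratic factors as (2b + 11)(b - 7).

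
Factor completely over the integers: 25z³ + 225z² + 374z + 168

Testing divisors of the constant over divisors of the leading coefficient, z = -4/5 is a root, so (5z + 4) is a factor; dividing leaves 5z² + 41z + 42.
The remaining quadratic factors as (z + 7)(5z + 6).

(5z + 4)(5z + 6)(z + 7)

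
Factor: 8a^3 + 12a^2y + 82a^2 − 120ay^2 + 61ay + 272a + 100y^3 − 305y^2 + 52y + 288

Group: a(8a^2 − 28ay + 50a + 20y^2 − 77y + 72) + (5y + 4)(8a^2 − 28ay + 50a + 20y^2 − 77y + 72); both groups contain (8a^2 − 28ay + 50a + 20y^2 − 77y + 72), so (a + 5y + 4) is a factor with cofactor 8a^2 − 28ay + 50a + 20y^2 − 77y + 72.
The cofactor groups again: 8a^2 − 28ay + 50a + 20y^2 − 77y + 72 = 2a(4a − 4y + 9) + (−5y + 8)(4a − 4y + 9); both groups contain (4a − 4y + 9), giving (2a − 5y + 8)(4a − 4y + 9).

(2a − 5y + 8)(4a − 4y + 9)(a + 5y + 4)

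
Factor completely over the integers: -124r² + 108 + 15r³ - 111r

Among the possible rational roots, r = 3/5 is a root, so (5r - 3) is a factor; dividing leaves 3r² - 23r - 36.
The remaining quadratic factors as (3r + 4)(r - 9).

(3r + 4)(5r - 3)(r - 9)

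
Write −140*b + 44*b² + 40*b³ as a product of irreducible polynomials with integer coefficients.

4*b*(2*b + 5)*(5*b − 7)

Pull out the common factor 4*b, then factor the remaining trinomial.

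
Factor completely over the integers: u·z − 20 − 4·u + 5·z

(u + 5)·(z − 4)

Group as (u·z − 4·u) + (5·z − 20) = u·(z − 4) + 5·(z − 4).
Both groups share the factor (z − 4).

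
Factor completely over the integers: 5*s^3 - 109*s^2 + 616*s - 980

Trying the rational-root candidates, s = 5 is a root, so (s - 5) is a factor; dividing leaves 5*s^2 - 84*s + 196.
The remaining quadratic factors as (s - 14)(5*s - 14).

(5*s - 14)*(s - 14)*(s - 5)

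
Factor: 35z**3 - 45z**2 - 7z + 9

(7z - 9)(5z**2 - 1)

Group as (35z**3 - 7z) + (-45z**2 + 9) = 7z(5z**2 - 1) - 9(5z**2 - 1).
Both groups share the factor (5z**2 - 1).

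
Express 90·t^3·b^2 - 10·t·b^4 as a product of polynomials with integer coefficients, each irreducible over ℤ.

10·b^2·t·(3·t - b)·(3·t + b)

Every term has a factor of 10·t·b^2. Then 9·t^2 - b^2 = (3·t)² − (b)².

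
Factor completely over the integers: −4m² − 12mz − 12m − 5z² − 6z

Group: −2m(2m + z) + (−5z − 6)(2m + z); both groups contain (2m + z).

−(2m + 5z + 6)(2m + z)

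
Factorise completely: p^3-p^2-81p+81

(p+9)(p-1)(p-9)

By the rational root theorem, p = 1 is a root, so (p-1) divides it; the quotient is p^2-81.
The remaining quadratic factors as (p-9)(p+9).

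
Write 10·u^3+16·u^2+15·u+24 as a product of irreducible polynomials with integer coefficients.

(5·u+8)·(2·u^2+3)

Group as (10·u^3+15·u) + (16·u^2+24) = 5·u·(2·u^2+3) + 8·(2·u^2+3).
Both groups share the factor (2·u^2+3).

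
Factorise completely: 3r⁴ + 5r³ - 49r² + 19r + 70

Among the possible rational roots, r = -5 is a root, so (r + 5) is a factor; dividing leaves 3r³ - 10r² + r + 14.
Then r = -1 is a root, so (r + 1) divides it; the quotient is 3r² - 13r + 14.
The remaining quadratic factors as (r - 2)(3r - 7).

(3r - 7)(r + 1)(r + 5)(r - 2)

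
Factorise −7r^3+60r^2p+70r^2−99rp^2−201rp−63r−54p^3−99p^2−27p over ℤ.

−(r−3p−1)(r−6p−9)(7r+3p)

Group: r(−7r^2+18rp+7r+9p^2+3p) + (−6p−9)(−7r^2+18rp+7r+9p^2+3p); both groups contain (−7r^2+18rp+7r+9p^2+3p), so (r−6p−9) is a factor with cofactor −7r^2+18rp+7r+9p^2+3p.
The cofactor groups again: −7r^2+18rp+7r+9p^2+3p = −7r(r−3p−1) − 3p(r−3p−1); both groups contain (r−3p−1), giving −(7r+3p)(r−3p−1).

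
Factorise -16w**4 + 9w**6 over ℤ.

w**4(3w + 4)(3w - 4)

Factor out w**4 first: what remains is 9w**2 - 16.
Recognize a difference of squares with the parts 3w and 4.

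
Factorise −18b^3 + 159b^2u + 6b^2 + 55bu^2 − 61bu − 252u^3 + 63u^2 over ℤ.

−(3b + 4u − 1)(6b − 7u)(b − 9u)

Group: 6b(−3b^2 + 23bu + b + 36u^2 − 9u) − 7u(−3b^2 + 23bu + b + 36u^2 − 9u); both groups contain (−3b^2 + 23bu + b + 36u^2 − 9u), so (6b − 7u) is a factor with cofactor −3b^2 + 23bu + b + 36u^2 − 9u.
The cofactor groups again: −3b^2 + 23bu + b + 36u^2 − 9u = −3b(b − 9u) + (−4u + 1)(b − 9u); both groups contain (b − 9u), giving −(3b + 4u − 1)(b − 9u).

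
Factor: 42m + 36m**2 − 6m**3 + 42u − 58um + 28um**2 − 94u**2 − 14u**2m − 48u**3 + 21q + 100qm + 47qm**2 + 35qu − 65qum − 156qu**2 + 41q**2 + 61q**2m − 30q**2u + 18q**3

(9q + 3u − m + 7)(q + 2u + 2m)(2q − 8u + 3m + 3)

Group: 2q(9q**2 + 21qu + 17qm + 7q + 6u**2 + 4um + 14u − 2m**2 + 14m) + (−8u + 3m + 3)(9q**2 + 21qu + 17qm + 7q + 6u**2 + 4um + 14u − 2m**2 + 14m); both groups contain (9q**2 + 21qu + 17qm + 7q + 6u**2 + 4um + 14u − 2m**2 + 14m), so (2q − 8u + 3m + 3) is a factor with cofactor 9q**2 + 21qu + 17qm + 7q + 6u**2 + 4um + 14u − 2m**2 + 14m.
The cofactor groups again: 9q**2 + 21qu + 17qm + 7q + 6u**2 + 4um + 14u − 2m**2 + 14m = q(9q + 3u − m + 7) + (2u + 2m)(9q + 3u − m + 7); both groups contain (9q + 3u − m + 7), giving (q + 2u + 2m)(9q + 3u − m + 7).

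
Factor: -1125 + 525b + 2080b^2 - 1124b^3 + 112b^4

Trying the rational-root candidates, b = 5/2 is a root, giving the factor (2b - 5) and quotient 56b^3 - 422b^2 - 15b + 225.
Next, b = 15/2 is a root, giving the factor (2b - 15) and quotient 28b^2 - b - 15.
The remaining quadratic factors as (7b + 5)(4b - 3).

(2b - 15)(2b - 5)(4b - 3)(7b + 5)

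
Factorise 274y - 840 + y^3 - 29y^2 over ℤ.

Trying the rational-root candidates, y = 10 is a root, giving the factor (y - 10) and quotient y^2 - 19y + 84.
The remaining quadratic factors as (y - 7)(y - 12).

(y - 10)(y - 12)(y - 7)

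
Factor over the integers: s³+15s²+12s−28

(s+14)(s+2)(s−1)

Among the possible rational roots, s = 1 is a root, so (s−1) is a factor; dividing leaves s²+16s+28.
The remaining quadratic factors as (s+14)(s+2).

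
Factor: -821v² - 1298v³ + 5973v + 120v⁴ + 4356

(4v + 3)(5v - 12)(6v + 11)(v - 11)

Among the possible rational roots, v = -11/6 is a root, so (6v + 11) divides it; the quotient is 20v³ - 253v² + 327v + 396.
Then v = 12/5 is a root, giving the factor (5v - 12) and quotient 4v² - 41v - 33.
The remaining quadratic factors as (4v + 3)(v - 11).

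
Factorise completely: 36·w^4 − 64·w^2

4·w^2·(3·w + 4)·(3·w − 4)

Every term has a factor of 4·w^2. Then 9·w^2 − 16 = (3·w)² − (4)².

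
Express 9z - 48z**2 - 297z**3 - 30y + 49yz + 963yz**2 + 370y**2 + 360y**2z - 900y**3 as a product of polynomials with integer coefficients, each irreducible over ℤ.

-(10y - 11z - 3)(10y - 3z)(9y + 9z - 1)

Group: 9y(-100y**2 + 140yz + 30y - 33z**2 - 9z) + (9z - 1)(-100y**2 + 140yz + 30y - 33z**2 - 9z); both groups contain (-100y**2 + 140yz + 30y - 33z**2 - 9z), so (9y + 9z - 1) is a factor with cofactor -100y**2 + 140yz + 30y - 33z**2 - 9z.
The cofactor groups again: -100y**2 + 140yz + 30y - 33z**2 - 9z = -10y(10y - 11z - 3) + 3z(10y - 11z - 3); both groups contain (10y - 11z - 3), giving -(10y - 3z)(10y - 11z - 3).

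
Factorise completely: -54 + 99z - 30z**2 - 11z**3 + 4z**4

(4z - 3)(z + 3)(z - 2)(z - 3)

Testing divisors of the constant over divisors of the leading coefficient, z = -3 is a root, giving the factor (z + 3) and quotient 4z**3 - 23z**2 + 39z - 18.
Continuing, z = 2 is a root, giving the factor (z - 2) and quotient 4z**2 - 15z + 9.
The remaining quadratic factors as (z - 3)(4z - 3).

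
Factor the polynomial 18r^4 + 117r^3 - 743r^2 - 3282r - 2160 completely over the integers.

By the rational root theorem, r = 6 is a root, giving the factor (r - 6) and quotient 18r^3 + 225r^2 + 607r + 360.
Next, r = -5/6 is a root, so (6r + 5) divides it; the quotient is 3r^2 + 35r + 72.
The remaining quadratic factors as (r + 9)(3r + 8).

(3r + 8)(6r + 5)(r + 9)(r - 6)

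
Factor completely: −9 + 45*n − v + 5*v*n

Group as (5*v*n − v) + (45*n − 9) = v*(5*n − 1) + 9*(5*n − 1).
Both groups share the factor (5*n − 1).

(5*n − 1)*(v + 9)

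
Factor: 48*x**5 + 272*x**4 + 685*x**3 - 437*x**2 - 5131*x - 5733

By the rational root theorem, x = -7/4 is a root, giving the factor (4*x + 7) and quotient 12*x**4 + 47*x**3 + 89*x**2 - 265*x - 819.
Continuing, x = -9/4 is a root, so (4*x + 9) is a factor; dividing leaves 3*x**3 + 5*x**2 + 11*x - 91.
Then x = 7/3 is a root, so (3*x - 7) is a factor; dividing leaves x**2 + 4*x + 13.
The quadratic x**2 + 4*x + 13 has discriminant -36 < 0 and is irreducible over ℤ.

(3*x - 7)*(4*x + 7)*(4*x + 9)*(x**2 + 4*x + 13)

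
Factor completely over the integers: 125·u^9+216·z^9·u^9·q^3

u^9·(6·z^3·q+5)·(36·z^6·q^2-30·z^3·q+25)

Pull out the common factor u^9, leaving 216·z^9·q^3+125.
Recognize a sum of cubes with the parts 5 and 6·z^3·q.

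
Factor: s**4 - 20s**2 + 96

Substitute u = s**2 to get a quadratic in u, then factor.
s**2 - 12 is irreducible over ℤ (12 is not a perfect square).
s**2 - 8 is irreducible over ℤ (8 is not a perfect square).

(s**2 - 12)(s**2 - 8)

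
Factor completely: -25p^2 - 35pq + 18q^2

Group: -5p(5p + 9q) + 2q(5p + 9q); both groups contain (5p + 9q).

-(5p + 9q)(5p - 2q)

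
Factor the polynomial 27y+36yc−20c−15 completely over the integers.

Group as (36yc+27y) + (−20c−15) = 9y(4c+3) − 5(4c+3).
Both groups share the factor (4c+3).

(4c+3)(9y−5)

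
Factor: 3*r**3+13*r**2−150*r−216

Trying the rational-root candidates, r = −9 is a root, so (r+9) divides it; the quotient is 3*r**2−14*r−24.
The remaining quadratic factors as (3*r+4)(r−6).

(3*r+4)*(r+9)*(r−6)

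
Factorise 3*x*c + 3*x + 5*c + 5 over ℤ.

(3*x + 5)*(c + 1)

Group as (3*x*c + 3*x) + (5*c + 5) = 3*x*(c + 1) + 5*(c + 1).
Both groups share the factor (c + 1).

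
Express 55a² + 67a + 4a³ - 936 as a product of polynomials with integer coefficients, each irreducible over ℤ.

Testing divisors of the constant over divisors of the leading coefficient, a = -8 is a root, so (a + 8) divides it; the quotient is 4a² + 23a - 117.
The remaining quadratic factors as (4a - 13)(a + 9).

(4a - 13)(a + 8)(a + 9)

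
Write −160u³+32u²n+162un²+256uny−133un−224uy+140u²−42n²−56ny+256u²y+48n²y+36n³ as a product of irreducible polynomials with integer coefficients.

Group: 4u(−40u²+18un+64uy+35u+36n²+48ny−42n−56y) + n(−40u²+18un+64uy+35u+36n²+48ny−42n−56y); both groups contain (−40u²+18un+64uy+35u+36n²+48ny−42n−56y), so (4u+n) is a factor with cofactor −40u²+18un+64uy+35u+36n²+48ny−42n−56y.
The cofactor groups again: −40u²+18un+64uy+35u+36n²+48ny−42n−56y = −8u(5u−6n−8y) + (−6n+7)(5u−6n−8y); both groups contain (5u−6n−8y), giving −(8u+6n−7)(5u−6n−8y).

−(5u−6n−8y)(8u+6n−7)(4u+n)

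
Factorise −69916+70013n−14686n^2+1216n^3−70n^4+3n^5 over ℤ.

By the rational root theorem, n = 4/3 is a root, so (3n−4) divides it; the quotient is n^4−22n^3+376n^2−4394n+17479.
Then n = 7 is a root, so (n−7) divides it; the quotient is n^3−15n^2+271n−2497.
Next, n = 11 is a root, so (n−11) divides it; the quotient is n^2−4n+227.
The quadratic n^2−4n+227 has discriminant −892 < 0 and is irreducible over ℤ.

(3n−4)(n−11)(n−7)(n^2−4n+227)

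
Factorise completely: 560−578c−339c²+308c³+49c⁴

(7c+10)(7c−8)(c+7)(c−1)

By the rational root theorem, c = 1 is a root, so (c−1) is a factor; dividing leaves 49c³+357c²+18c−560.
Then c = −10/7 is a root, giving the factor (7c+10) and quotient 7c²+41c−56.
The remaining quadratic factors as (c+7)(7c−8).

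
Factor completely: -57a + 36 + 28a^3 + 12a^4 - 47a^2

(2a - 1)(2a - 3)(3a + 4)(a + 3)

Trying the rational-root candidates, a = 3/2 is a root, so (2a - 3) divides it; the quotient is 6a^3 + 23a^2 + 11a - 12.
Then a = 1/2 is a root, so (2a - 1) is a factor; dividing leaves 3a^2 + 13a + 12.
The remaining quadratic factors as (3a + 4)(a + 3).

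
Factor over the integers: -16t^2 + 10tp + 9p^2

Group: -8t(2t + p) + 9p(2t + p); both groups contain (2t + p).

-(8t - 9p)(2t + p)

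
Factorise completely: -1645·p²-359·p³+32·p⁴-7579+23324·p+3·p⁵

Among the possible rational roots, p = -13 is a root, giving the factor (p+13) and quotient 3·p⁴-7·p³-268·p²+1839·p-583.
Then p = -11 is a root, so (p+11) is a factor; dividing leaves 3·p³-40·p²+172·p-53.
Continuing, p = 1/3 is a root, so (3·p-1) divides it; the quotient is p²-13·p+53.
The quadratic p²-13·p+53 has discriminant -43 < 0 and is irreducible over ℤ.

(3·p-1)·(p+11)·(p+13)·(p²-13·p+53)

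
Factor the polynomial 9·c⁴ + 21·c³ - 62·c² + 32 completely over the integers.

(3·c + 2)·(3·c - 4)·(c + 4)·(c - 1)

Among the possible rational roots, c = -2/3 is a root, so (3·c + 2) divides it; the quotient is 3·c³ + 5·c² - 24·c + 16.
Then c = 4/3 is a root, giving the factor (3·c - 4) and quotient c² + 3·c - 4.
The remaining quadratic factors as (c + 4)(c - 1).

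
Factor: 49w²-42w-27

(7w+3)(7w-9)

Need a pair with product 49·(-27) = -1323 and sum -42: that's 21 and -63.
Split the middle term: 49w²+21w - 63w-27 = 7w(7w+3) - 9(7w+3).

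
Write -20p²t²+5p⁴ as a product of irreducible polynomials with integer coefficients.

Pull out the common factor 5p²; p²-4t² is a difference of squares.

5p²(p+2t)(p-2t)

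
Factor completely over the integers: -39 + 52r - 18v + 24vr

Group as (24vr - 18v) + (52r - 39) = 6v(4r - 3) + 13(4r - 3).
Both groups share the factor (4r - 3).

(4r - 3)(6v + 13)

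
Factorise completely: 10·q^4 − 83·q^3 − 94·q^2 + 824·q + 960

(2·q + 5)·(5·q + 6)·(q − 4)·(q − 8)

Trying the rational-root candidates, q = −6/5 is a root, so (5·q + 6) is a factor; dividing leaves 2·q^3 − 19·q^2 + 4·q + 160.
Then q = 8 is a root, so (q − 8) divides it; the quotient is 2·q^2 − 3·q − 20.
The remaining quadratic factors as (2·q + 5)(q − 4).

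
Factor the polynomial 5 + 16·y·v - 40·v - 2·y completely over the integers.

(2·y - 5)·(8·v - 1)

Group as (16·y·v - 2·y) + (-40·v + 5) = 2·y·(8·v - 1) - 5·(8·v - 1).
Both groups share the factor (8·v - 1).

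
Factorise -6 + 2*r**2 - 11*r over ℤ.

Need a pair with product 2·(-6) = -12 and sum -11: that's 1 and -12.
Split the middle term: 2*r**2 + r - 12*r - 6 = r*(2*r + 1) - 6*(2*r + 1).

(2*r + 1)*(r - 6)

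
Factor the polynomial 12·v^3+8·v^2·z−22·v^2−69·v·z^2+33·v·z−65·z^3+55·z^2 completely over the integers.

(2·v−5·z)·(6·v+13·z−11)·(v+z)

Group: v·(12·v^2−4·v·z−22·v−65·z^2+55·z) + z·(12·v^2−4·v·z−22·v−65·z^2+55·z); both groups contain (12·v^2−4·v·z−22·v−65·z^2+55·z), so (v+z) is a factor with cofactor 12·v^2−4·v·z−22·v−65·z^2+55·z.
The cofactor groups again: 12·v^2−4·v·z−22·v−65·z^2+55·z = 6·v·(2·v−5·z) + (13·z−11)·(2·v−5·z); both groups contain (2·v−5·z), giving (6·v+13·z−11)·(2·v−5·z).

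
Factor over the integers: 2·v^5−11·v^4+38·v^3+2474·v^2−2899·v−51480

(2·v+9)·(v+8)·(v−5)·(v^2−13·v+143)

Trying the rational-root candidates, v = −8 is a root, so (v+8) is a factor; dividing leaves 2·v^4−27·v^3+254·v^2+442·v−6435.
Next, v = 5 is a root, so (v−5) divides it; the quotient is 2·v^3−17·v^2+169·v+1287.
Continuing, v = −9/2 is a root, giving the factor (2·v+9) and quotient v^2−13·v+143.
The quadratic v^2−13·v+143 has discriminant −403 < 0 and is irreducible over ℤ.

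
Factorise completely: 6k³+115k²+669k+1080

Trying the rational-root candidates, k = -15/2 is a root, so (2k+15) divides it; the quotient is 3k²+35k+72.
The remaining quadratic factors as (3k+8)(k+9).

(2k+15)(3k+8)(k+9)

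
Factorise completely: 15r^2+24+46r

(3r+2)(5r+12)

Need a pair with product 15·24 = 360 and sum 46: that's 10 and 36.
Split the middle term: 15r^2+10r + 36r+24 = 5r(3r+2) + 12(3r+2).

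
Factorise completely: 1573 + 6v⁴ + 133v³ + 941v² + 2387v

Among the possible rational roots, v = -11/3 is a root, so (3v + 11) divides it; the quotient is 2v³ + 37v² + 178v + 143.
Then v = -1 is a root, giving the factor (v + 1) and quotient 2v² + 35v + 143.
The remaining quadratic factors as (2v + 13)(v + 11).

(2v + 13)(3v + 11)(v + 1)(v + 11)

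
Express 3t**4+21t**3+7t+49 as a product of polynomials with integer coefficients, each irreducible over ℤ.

(t+7)(3t**3+7)

Group as (3t**4+7t) + (21t**3+49) = t(3t**3+7) + 7(3t**3+7).
Both groups share the factor (3t**3+7).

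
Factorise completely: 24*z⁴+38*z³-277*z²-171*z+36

(4*z+3)*(6*z-1)*(z+4)*(z-3)

Among the possible rational roots, z = 3 is a root, so (z-3) is a factor; dividing leaves 24*z³+110*z²+53*z-12.
Then z = 1/6 is a root, so (6*z-1) divides it; the quotient is 4*z²+19*z+12.
The remaining quadratic factors as (z+4)(4*z+3).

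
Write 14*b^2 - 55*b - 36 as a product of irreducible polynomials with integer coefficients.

(2*b - 9)*(7*b + 4)

Need a pair with product 14·(-36) = -504 and sum -55: that's 8 and -63.
Split the middle term: 14*b^2 + 8*b - 63*b - 36 = 2*b*(7*b + 4) - 9*(7*b + 4).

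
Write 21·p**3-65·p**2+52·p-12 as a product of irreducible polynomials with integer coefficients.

Testing divisors of the constant over divisors of the leading coefficient, p = 2/3 is a root, so (3·p-2) divides it; the quotient is 7·p**2-17·p+6.
The remaining quadratic factors as (p-2)(7·p-3).

(3·p-2)·(7·p-3)·(p-2)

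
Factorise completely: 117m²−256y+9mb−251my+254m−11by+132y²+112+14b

Group: 9m(13m+b−12y+8) + (−11y+14)(13m+b−12y+8); both groups contain (13m+b−12y+8).

(9m−11y+14)(13m+b−12y+8)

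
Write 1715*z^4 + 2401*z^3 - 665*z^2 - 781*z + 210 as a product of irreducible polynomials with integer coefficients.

Trying the rational-root candidates, z = 3/7 is a root, giving the factor (7*z - 3) and quotient 245*z^3 + 448*z^2 + 97*z - 70.
Next, z = -5/7 is a root, so (7*z + 5) divides it; the quotient is 35*z^2 + 39*z - 14.
The remaining quadratic factors as (5*z + 7)(7*z - 2).

(5*z + 7)*(7*z + 5)*(7*z - 2)*(7*z - 3)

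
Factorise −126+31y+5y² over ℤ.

(5y−14)(y+9)

Need a pair with product 5·(−126) = −630 and sum 31: that's 45 and −14.
Split the middle term: 5y²+45y − 14y−126 = 5y(y+9) − 14(y+9).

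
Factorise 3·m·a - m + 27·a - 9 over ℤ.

Group as (3·m·a - m) + (27·a - 9) = m·(3·a - 1) + 9·(3·a - 1).
Both groups share the factor (3·a - 1).

(3·a - 1)·(m + 9)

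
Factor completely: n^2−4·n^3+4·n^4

n^2·(2·n−1)^2

Factor out n^2 first: what remains is 4·n^2−4·n+1.
Recognize a perfect-square trinomial with the parts 2·n and 1.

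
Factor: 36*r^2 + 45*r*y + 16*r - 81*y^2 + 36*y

Group: 9*r*(4*r + 9*y) + (-9*y + 4)*(4*r + 9*y); both groups contain (4*r + 9*y).

(4*r + 9*y)*(9*r - 9*y + 4)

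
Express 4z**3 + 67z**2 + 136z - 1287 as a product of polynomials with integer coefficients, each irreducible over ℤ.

By the rational root theorem, z = -9 is a root, so (z + 9) divides it; the quotient is 4z**2 + 31z - 143.
The remaining quadratic factors as (4z - 13)(z + 11).

(4z - 13)(z + 11)(z + 9)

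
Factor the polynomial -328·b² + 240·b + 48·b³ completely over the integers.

8·b·(6·b - 5)·(b - 6)

Pull out the common factor 8·b, then factor the remaining trinomial.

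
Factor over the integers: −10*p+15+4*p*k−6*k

(2*k−5)*(2*p−3)

Group as (4*p*k−10*p) + (−6*k+15) = 2*p*(2*k−5) − 3*(2*k−5).
Both groups share the factor (2*k−5).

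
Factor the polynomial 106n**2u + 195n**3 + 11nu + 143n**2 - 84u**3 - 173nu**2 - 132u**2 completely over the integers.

(13n - 12u)(15n + 7u + 11)(n + u)

Group: 15n(13n**2 + nu - 12u**2) + (7u + 11)(13n**2 + nu - 12u**2); both groups contain (13n**2 + nu - 12u**2), so (15n + 7u + 11) is a factor with cofactor 13n**2 + nu - 12u**2.
The cofactor groups again: 13n**2 + nu - 12u**2 = 13n(n + u) - 12u(n + u); both groups contain (n + u), giving (13n - 12u)(n + u).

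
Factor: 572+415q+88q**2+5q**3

Trying the rational-root candidates, q = −11 is a root, giving the factor (q+11) and quotient 5q**2+33q+52.
The remaining quadratic factors as (5q+13)(q+4).

(5q+13)(q+11)(q+4)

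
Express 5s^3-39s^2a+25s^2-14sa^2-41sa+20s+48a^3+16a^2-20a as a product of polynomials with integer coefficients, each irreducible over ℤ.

(s-8a+4)(s-a)(5s+6a+5)

Group: s(5s^2+sa+5s-6a^2-5a) + (-8a+4)(5s^2+sa+5s-6a^2-5a); both groups contain (5s^2+sa+5s-6a^2-5a), so (s-8a+4) is a factor with cofactor 5s^2+sa+5s-6a^2-5a.
The cofactor groups again: 5s^2+sa+5s-6a^2-5a = s(5s+6a+5) - a(5s+6a+5); both groups contain (5s+6a+5), giving (s-a)(5s+6a+5).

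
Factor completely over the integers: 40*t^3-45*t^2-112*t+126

Group as (40*t^3-112*t) + (-45*t^2+126) = 8*t*(5*t^2-14) - 9*(5*t^2-14).
Both groups share the factor (5*t^2-14).

(8*t-9)*(5*t^2-14)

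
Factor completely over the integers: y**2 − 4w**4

−(2w**2 + y)(2w**2 − y)

Recognize a difference of squares with the parts y and 2w**2.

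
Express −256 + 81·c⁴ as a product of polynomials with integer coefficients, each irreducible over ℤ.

(3·c + 4)·(3·c − 4)·(9·c² + 16)

Difference of squares twice: with A = 3·c and B = 4, A⁴ − B⁴ = (A² − B²)(A² + B²), and A² − B² factors again.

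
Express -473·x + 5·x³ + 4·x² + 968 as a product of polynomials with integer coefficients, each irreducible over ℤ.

(5·x - 11)·(x + 11)·(x - 8)

By the rational root theorem, x = -11 is a root, so (x + 11) is a factor; dividing leaves 5·x² - 51·x + 88.
The remaining quadratic factors as (5·x - 11)(x - 8).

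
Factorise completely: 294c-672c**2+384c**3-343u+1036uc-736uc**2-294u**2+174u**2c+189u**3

(7u-6c)(9u-8c+7)(3u+8c-7)

Group: 9u(21u**2+38uc-49u-48c**2+42c) + (-8c+7)(21u**2+38uc-49u-48c**2+42c); both groups contain (21u**2+38uc-49u-48c**2+42c), so (9u-8c+7) is a factor with cofactor 21u**2+38uc-49u-48c**2+42c.
The cofactor groups again: 21u**2+38uc-49u-48c**2+42c = 7u(3u+8c-7) - 6c(3u+8c-7); both groups contain (3u+8c-7), giving (7u-6c)(3u+8c-7).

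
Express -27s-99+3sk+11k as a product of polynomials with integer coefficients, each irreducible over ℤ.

(3s+11)(k-9)

Group as (3sk-27s) + (11k-99) = 3s(k-9) + 11(k-9).
Both groups share the factor (k-9).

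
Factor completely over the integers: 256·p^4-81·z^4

Write as (16·p^2)² − (9·z^2)², then factor 16·p^2-9·z^2 once more.

(4·p+3·z)·(4·p-3·z)·(16·p^2+9·z^2)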